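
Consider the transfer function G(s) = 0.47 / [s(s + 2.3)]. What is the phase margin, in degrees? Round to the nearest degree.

Gain crossover: |G(jω)| = 1 at ω ≈ 0.204 rad s⁻¹.
∠G(j0.204) = −90° − arctan(0.204/2.3) ≈ -95.06°
PM = 180° + (-95.06°) = 84.94°

85°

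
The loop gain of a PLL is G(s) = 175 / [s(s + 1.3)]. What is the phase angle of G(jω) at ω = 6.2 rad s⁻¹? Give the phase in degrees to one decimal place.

-168.2°

∠(j6.2 + 1.3) = arctan(6.2/1.3) = 78.16°
∠(j6.2) = 90.00°
∠G(j6.2) = − (78.16° + 90.00°) = -168.16°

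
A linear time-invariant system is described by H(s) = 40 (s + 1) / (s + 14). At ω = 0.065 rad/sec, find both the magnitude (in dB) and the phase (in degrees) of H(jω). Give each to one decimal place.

|j0.065 + 1| = √(0.065² + 1²) = 1.002
|j0.065 + 14| = √(0.065² + 14²) = 14
|H(j0.065)| = 40 × 1.002 / 14 = 2.8631
20 log₁₀(2.8631) = 9.14 dB
∠(j0.065 + 1) = arctan(0.065/1) = 3.72°
∠(j0.065 + 14) = arctan(0.065/14) = 0.27°
∠H(j0.065) = 3.72° − 0.27° = 3.45°

|H| = 9.1 dB, ∠H = 3.5°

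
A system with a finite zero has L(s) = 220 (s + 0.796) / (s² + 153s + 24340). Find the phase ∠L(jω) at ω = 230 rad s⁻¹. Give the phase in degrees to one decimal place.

-39.3°

∠(j230 + 0.796) = arctan(230/0.796) = 89.80°
∠[(j230)² + 153(j230) + 24340] = ∠[-28560 + j35190] = 129.06°
∠L(j230) = 89.80° − 129.06° = -39.26°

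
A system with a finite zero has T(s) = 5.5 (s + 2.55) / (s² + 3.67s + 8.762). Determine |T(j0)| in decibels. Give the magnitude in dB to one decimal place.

T(0) = 5.5 × 2.55 / 8.762 = 1.6007
20 log₁₀(1.6007) = 4.09 dB

4.1 dB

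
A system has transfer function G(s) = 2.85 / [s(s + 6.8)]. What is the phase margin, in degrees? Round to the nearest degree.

86 deg

Gain crossover: |G(jω)| = 1 at ω ≈ 0.418 rad/s.
∠G(j0.418) = −90° − arctan(0.418/6.8) ≈ -93.52°
PM = 180° + (-93.52°) = 86.48°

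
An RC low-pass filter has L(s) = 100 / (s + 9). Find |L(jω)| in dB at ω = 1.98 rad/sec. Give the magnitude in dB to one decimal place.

20.7 dB

|j1.98 + 9| = √(1.98² + 9²) = 9.215
|L(j1.98)| = 100 / 9.215 = 10.852
20 log₁₀(10.852) = 20.71 dB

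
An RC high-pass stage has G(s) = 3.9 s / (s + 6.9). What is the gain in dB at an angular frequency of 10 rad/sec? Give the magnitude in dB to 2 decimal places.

10.13 dB

|j10| = 10
|j10 + 6.9| = √(10² + 6.9²) = 12.15
|G(j10)| = 3.9 × 10 / 12.15 = 3.21
20 log₁₀(3.21) = 10.130 dB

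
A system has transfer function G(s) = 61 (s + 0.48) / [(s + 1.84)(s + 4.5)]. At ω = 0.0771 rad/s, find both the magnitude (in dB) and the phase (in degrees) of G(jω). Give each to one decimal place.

|j0.0771 + 0.48| = √(0.0771² + 0.48²) = 0.4862
|j0.0771 + 1.84| = √(0.0771² + 1.84²) = 1.842
|j0.0771 + 4.5| = √(0.0771² + 4.5²) = 4.501
|G(j0.0771)| = 61 × 0.4862 / (1.842 × 4.501) = 3.5779
20 log₁₀(3.5779) = 11.07 dB
∠(j0.0771 + 0.48) = arctan(0.0771/0.48) = 9.13°
∠(j0.0771 + 1.84) = arctan(0.0771/1.84) = 2.40°
∠(j0.0771 + 4.5) = arctan(0.0771/4.5) = 0.98°
∠G(j0.0771) = 9.13° − (2.40° + 0.98°) = 5.74°

|G| = 11.1 dB, ∠G = 5.7°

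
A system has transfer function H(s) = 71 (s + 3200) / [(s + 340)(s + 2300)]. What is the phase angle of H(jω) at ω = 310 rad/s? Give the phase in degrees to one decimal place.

∠(j310 + 3200) = arctan(310/3200) = 5.53°
∠(j310 + 340) = arctan(310/340) = 42.36°
∠(j310 + 2300) = arctan(310/2300) = 7.68°
∠H(j310) = 5.53° − (42.36° + 7.68°) = -44.50°

-44.5°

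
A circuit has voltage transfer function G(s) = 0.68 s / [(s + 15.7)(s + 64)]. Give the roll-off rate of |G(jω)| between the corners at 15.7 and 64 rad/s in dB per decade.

0 dB/decade

In this band the factors already past their corner are: 1 differentiator zero, pole at 15.7; net slope = 0 dB/decade.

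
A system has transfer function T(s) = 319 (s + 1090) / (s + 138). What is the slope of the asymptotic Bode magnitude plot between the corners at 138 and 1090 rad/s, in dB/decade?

In this band the factors already past their corner are: pole at 138; net slope = -20 dB/decade.

-20 dB/decade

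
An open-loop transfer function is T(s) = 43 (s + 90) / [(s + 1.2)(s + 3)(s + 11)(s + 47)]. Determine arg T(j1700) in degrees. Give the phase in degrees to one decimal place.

∠(j1700 + 90) = arctan(1700/90) = 86.97°
∠(j1700 + 1.2) = arctan(1700/1.2) = 89.96°
∠(j1700 + 3) = arctan(1700/3) = 89.90°
∠(j1700 + 11) = arctan(1700/11) = 89.63°
∠(j1700 + 47) = arctan(1700/47) = 88.42°
∠T(j1700) = 86.97° − (89.96° + 89.90° + 89.63° + 88.42°) = -270.93°

-270.9°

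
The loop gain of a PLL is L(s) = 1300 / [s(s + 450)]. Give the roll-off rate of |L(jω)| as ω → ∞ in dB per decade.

-40 dB/decade

With 0 zeros and 2 poles, the high-frequency asymptotic slope is 20 × (0 − 2) = -40 dB/decade.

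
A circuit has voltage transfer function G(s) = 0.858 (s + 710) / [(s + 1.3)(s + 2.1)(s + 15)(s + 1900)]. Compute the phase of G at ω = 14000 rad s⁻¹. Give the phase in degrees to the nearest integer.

∠(j14000 + 710) = arctan(14000/710) = 87.10°
∠(j14000 + 1.3) = arctan(14000/1.3) = 89.99°
∠(j14000 + 2.1) = arctan(14000/2.1) = 89.99°
∠(j14000 + 15) = arctan(14000/15) = 89.94°
∠(j14000 + 1900) = arctan(14000/1900) = 82.27°
∠G(j14000) = 87.10° − (89.99° + 89.99° + 89.94° + 82.27°) = -265.10°

-265 deg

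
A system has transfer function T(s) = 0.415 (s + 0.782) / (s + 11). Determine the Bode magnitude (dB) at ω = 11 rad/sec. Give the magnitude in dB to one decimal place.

-10.6 dB

|j11 + 0.782| = √(11² + 0.782²) = 11.03
|j11 + 11| = √(11² + 11²) = 15.56
|T(j11)| = 0.415 × 11.03 / 15.56 = 0.29419
20 log₁₀(0.29419) = -10.63 dB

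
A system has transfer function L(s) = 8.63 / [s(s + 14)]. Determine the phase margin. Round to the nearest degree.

87°

Gain crossover: |L(jω)| = 1 at ω ≈ 0.616 rad s⁻¹.
∠L(j0.616) = −90° − arctan(0.616/14) ≈ -92.52°
PM = 180° + (-92.52°) = 87.48°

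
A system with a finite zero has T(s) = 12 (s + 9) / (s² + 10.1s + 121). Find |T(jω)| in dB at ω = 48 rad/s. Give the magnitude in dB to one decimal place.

|j48 + 9| = √(48² + 9²) = 48.84
|(j48)² + 10.1(j48) + 121| = |-2183 + j484.8| = 2236
|T(j48)| = 12 × 48.84 / 2236 = 0.26207
20 log₁₀(0.26207) = -11.63 dB

-11.6 dB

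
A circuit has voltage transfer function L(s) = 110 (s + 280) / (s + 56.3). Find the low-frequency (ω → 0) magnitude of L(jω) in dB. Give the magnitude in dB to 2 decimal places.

54.76 dB

L(0) = 110 × 280 / 56.3 = 547.07
20 log₁₀(547.07) = 54.761 dB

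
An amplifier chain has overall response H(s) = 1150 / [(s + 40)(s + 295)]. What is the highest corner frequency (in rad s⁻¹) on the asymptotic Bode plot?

Break frequencies occur at each pole and zero magnitude: 40 rad s⁻¹, 295 rad s⁻¹.
The highest is 295 rad s⁻¹.

295 rad s⁻¹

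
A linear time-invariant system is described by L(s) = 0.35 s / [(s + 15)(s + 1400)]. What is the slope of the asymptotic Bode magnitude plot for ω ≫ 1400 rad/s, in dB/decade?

With 1 zero and 2 poles, the high-frequency asymptotic slope is 20 × (1 − 2) = -20 dB/decade.

-20 dB/decade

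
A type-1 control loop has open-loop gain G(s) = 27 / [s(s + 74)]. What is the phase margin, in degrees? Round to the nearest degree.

Gain crossover: |G(jω)| = 1 at ω ≈ 0.365 rad/s.
∠G(j0.365) = −90° − arctan(0.365/74) ≈ -90.28°
PM = 180° + (-90.28°) = 89.72°

90°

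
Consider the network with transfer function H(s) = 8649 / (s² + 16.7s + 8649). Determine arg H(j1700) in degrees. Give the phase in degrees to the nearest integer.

∠[(j1700)² + 16.7(j1700) + 8649] = ∠[-2.8814e+06 + j28390] = 179.44°
∠H(j1700) = −179.44° = -179.44°

-179°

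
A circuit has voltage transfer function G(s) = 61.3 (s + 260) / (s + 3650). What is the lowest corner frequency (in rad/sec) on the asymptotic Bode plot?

260 rad/sec

Break frequencies occur at each pole and zero magnitude: 260 rad/sec, 3650 rad/sec.
The lowest is 260 rad/sec.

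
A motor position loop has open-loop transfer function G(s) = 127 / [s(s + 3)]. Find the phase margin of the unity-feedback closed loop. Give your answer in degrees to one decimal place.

15.2°

Gain crossover: |G(jω)| = 1 at ω ≈ 11.1 rad s⁻¹.
∠G(j11.1) = −90° − arctan(11.1/3) ≈ -164.84°
PM = 180° + (-164.84°) = 15.16°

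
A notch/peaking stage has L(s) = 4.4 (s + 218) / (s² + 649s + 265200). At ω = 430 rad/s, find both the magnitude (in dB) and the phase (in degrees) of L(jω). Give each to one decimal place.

|j430 + 218| = √(430² + 218²) = 482.1
|(j430)² + 649(j430) + 265200| = |80300 + j2.7907e+05| = 2.904e+05
|L(j430)| = 4.4 × 482.1 / 2.904e+05 = 0.0073048
20 log₁₀(0.0073048) = -42.73 dB
∠(j430 + 218) = arctan(430/218) = 63.12°
∠[(j430)² + 649(j430) + 265200] = ∠[80300 + j2.7907e+05] = 73.95°
∠L(j430) = 63.12° − 73.95° = -10.83°

|L| = -42.7 dB, ∠L = -10.8°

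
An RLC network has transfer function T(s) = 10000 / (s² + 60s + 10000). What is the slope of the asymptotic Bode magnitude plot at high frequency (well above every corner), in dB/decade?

-40 dB/decade

With 0 zeros and 2 poles, the high-frequency asymptotic slope is 20 × (0 − 2) = -40 dB/decade.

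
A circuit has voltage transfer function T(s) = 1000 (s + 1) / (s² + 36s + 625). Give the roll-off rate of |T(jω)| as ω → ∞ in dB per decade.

-20 dB/decade

With 1 zero and 2 poles, the high-frequency asymptotic slope is 20 × (1 − 2) = -20 dB/decade.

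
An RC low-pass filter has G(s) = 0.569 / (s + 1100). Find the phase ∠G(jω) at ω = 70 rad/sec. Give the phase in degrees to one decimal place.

∠(j70 + 1100) = arctan(70/1100) = 3.64°
∠G(j70) = −3.64° = -3.64°

-3.6°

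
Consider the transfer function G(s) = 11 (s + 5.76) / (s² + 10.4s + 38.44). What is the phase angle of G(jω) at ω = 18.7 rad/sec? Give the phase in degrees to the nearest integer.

∠(j18.7 + 5.76) = arctan(18.7/5.76) = 72.88°
∠[(j18.7)² + 10.4(j18.7) + 38.44] = ∠[-311.25 + j194.48] = 148.00°
∠G(j18.7) = 72.88° − 148.00° = -75.12°

-75°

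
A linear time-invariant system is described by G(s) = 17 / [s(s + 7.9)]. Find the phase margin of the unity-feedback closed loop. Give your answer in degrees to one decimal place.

Gain crossover: |G(jω)| = 1 at ω ≈ 2.08 rad/s.
∠G(j2.08) = −90° − arctan(2.08/7.9) ≈ -104.76°
PM = 180° + (-104.76°) = 75.24°

75.2°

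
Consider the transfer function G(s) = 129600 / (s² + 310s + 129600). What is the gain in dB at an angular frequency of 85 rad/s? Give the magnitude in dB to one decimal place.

|(j85)² + 310(j85) + 129600| = |1.2238e+05 + j26350| = 1.252e+05
|G(j85)| = 129600 / 1.252e+05 = 1.0353
20 log₁₀(1.0353) = 0.30 dB

0.3 dB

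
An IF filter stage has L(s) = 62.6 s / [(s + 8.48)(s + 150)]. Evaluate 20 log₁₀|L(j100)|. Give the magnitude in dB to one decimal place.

|j100| = 100
|j100 + 8.48| = √(100² + 8.48²) = 100.4
|j100 + 150| = √(100² + 150²) = 180.3
|L(j100)| = 62.6 × 100 / (100.4 × 180.3) = 0.346
20 log₁₀(0.346) = -9.22 dB

-9.2 dB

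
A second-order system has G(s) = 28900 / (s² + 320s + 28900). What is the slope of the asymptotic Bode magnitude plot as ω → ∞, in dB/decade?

-40 dB/decade

With 0 zeros and 2 poles, the high-frequency asymptotic slope is 20 × (0 − 2) = -40 dB/decade.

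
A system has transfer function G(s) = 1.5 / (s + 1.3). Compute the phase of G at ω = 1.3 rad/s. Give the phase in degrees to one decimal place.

-45.0 deg

∠(j1.3 + 1.3) = arctan(1.3/1.3) = 45.00°
∠G(j1.3) = −45.00° = -45.00°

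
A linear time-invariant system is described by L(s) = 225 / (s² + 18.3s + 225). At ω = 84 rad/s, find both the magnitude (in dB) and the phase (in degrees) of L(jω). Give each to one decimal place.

|(j84)² + 18.3(j84) + 225| = |-6831 + j1537.2| = 7002
|L(j84)| = 225 / 7002 = 0.032134
20 log₁₀(0.032134) = -29.86 dB
∠[(j84)² + 18.3(j84) + 225] = ∠[-6831 + j1537.2] = 167.32°
∠L(j84) = −167.32° = -167.32°

|L| = -29.9 dB, ∠L = -167.3°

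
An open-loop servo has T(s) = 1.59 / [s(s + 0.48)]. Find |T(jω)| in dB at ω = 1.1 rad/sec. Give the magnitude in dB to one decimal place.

1.6 dB

|j1.1 + 0.48| = √(1.1² + 0.48²) = 1.2
|j1.1| = 1.1
|T(j1.1)| = 1.59 / (1.2 × 1.1) = 1.2044
20 log₁₀(1.2044) = 1.62 dB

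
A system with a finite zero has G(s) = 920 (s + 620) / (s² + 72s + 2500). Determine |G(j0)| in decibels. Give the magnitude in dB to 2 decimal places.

G(0) = 920 × 620 / 2500 = 228.16
20 log₁₀(228.16) = 47.165 dB

47.16 dB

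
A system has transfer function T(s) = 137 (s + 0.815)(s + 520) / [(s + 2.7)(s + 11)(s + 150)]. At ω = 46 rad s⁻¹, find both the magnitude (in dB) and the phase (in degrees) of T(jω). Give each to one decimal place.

|j46 + 0.815| = √(46² + 0.815²) = 46.01
|j46 + 520| = √(46² + 520²) = 522
|j46 + 2.7| = √(46² + 2.7²) = 46.08
|j46 + 11| = √(46² + 11²) = 47.3
|j46 + 150| = √(46² + 150²) = 156.9
|T(j46)| = 137 × 46.01 × 522 / (46.08 × 47.3 × 156.9) = 9.6227
20 log₁₀(9.6227) = 19.67 dB
∠(j46 + 0.815) = arctan(46/0.815) = 88.98°
∠(j46 + 520) = arctan(46/520) = 5.06°
∠(j46 + 2.7) = arctan(46/2.7) = 86.64°
∠(j46 + 11) = arctan(46/11) = 76.55°
∠(j46 + 150) = arctan(46/150) = 17.05°
∠T(j46) = 88.98° + 5.06° − (86.64° + 76.55° + 17.05°) = -86.20°

|T| = 19.7 dB, ∠T = -86.2°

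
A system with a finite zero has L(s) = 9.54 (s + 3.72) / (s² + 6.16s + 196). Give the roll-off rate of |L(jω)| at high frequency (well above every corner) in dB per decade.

-20 dB/decade

With 1 zero and 2 poles, the high-frequency asymptotic slope is 20 × (1 − 2) = -20 dB/decade.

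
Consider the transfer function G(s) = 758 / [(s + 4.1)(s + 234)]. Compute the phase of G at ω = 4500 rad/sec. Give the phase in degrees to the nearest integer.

∠(j4500 + 4.1) = arctan(4500/4.1) = 89.95°
∠(j4500 + 234) = arctan(4500/234) = 87.02°
∠G(j4500) = − (89.95° + 87.02°) = -176.97°

-177°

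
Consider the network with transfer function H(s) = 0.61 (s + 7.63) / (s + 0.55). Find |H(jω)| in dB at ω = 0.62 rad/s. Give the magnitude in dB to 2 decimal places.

|j0.62 + 7.63| = √(0.62² + 7.63²) = 7.655
|j0.62 + 0.55| = √(0.62² + 0.55²) = 0.8288
|H(j0.62)| = 0.61 × 7.655 / 0.8288 = 5.6343
20 log₁₀(5.6343) = 15.017 dB

15.02 dB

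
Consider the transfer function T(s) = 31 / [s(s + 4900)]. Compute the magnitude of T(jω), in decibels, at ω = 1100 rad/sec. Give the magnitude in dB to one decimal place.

-105.0 dB

|j1100 + 4900| = √(1100² + 4900²) = 5022
|j1100| = 1100
|T(j1100)| = 31 / (5022 × 1100) = 5.6117e-06
20 log₁₀(5.6117e-06) = -105.02 dB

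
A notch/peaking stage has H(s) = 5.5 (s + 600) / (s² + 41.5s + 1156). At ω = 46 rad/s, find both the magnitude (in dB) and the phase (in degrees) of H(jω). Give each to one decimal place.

|j46 + 600| = √(46² + 600²) = 601.8
|(j46)² + 41.5(j46) + 1156| = |-960 + j1909| = 2137
|H(j46)| = 5.5 × 601.8 / 2137 = 1.5489
20 log₁₀(1.5489) = 3.80 dB
∠(j46 + 600) = arctan(46/600) = 4.38°
∠[(j46)² + 41.5(j46) + 1156] = ∠[-960 + j1909] = 116.70°
∠H(j46) = 4.38° − 116.70° = -112.31°

|H| = 3.8 dB, ∠H = -112.3 deg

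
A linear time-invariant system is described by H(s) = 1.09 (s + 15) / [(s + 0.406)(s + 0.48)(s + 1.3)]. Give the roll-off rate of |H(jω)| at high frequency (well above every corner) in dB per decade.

-40 dB/decade

With 1 zero and 3 poles, the high-frequency asymptotic slope is 20 × (1 − 3) = -40 dB/decade.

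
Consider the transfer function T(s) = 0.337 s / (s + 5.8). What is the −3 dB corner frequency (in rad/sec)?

5.8 rad/sec

For a single-pole high-pass, the −3 dB point is at the pole: ω = 5.8 rad/sec.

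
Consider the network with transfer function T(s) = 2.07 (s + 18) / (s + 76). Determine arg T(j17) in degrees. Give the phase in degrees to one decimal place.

∠(j17 + 18) = arctan(17/18) = 43.36°
∠(j17 + 76) = arctan(17/76) = 12.61°
∠T(j17) = 43.36° − 12.61° = 30.75°

30.8°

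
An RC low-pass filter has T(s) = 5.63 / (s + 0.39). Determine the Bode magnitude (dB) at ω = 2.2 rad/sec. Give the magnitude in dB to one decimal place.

|j2.2 + 0.39| = √(2.2² + 0.39²) = 2.234
|T(j2.2)| = 5.63 / 2.234 = 2.5198
20 log₁₀(2.5198) = 8.03 dB

8.0 dB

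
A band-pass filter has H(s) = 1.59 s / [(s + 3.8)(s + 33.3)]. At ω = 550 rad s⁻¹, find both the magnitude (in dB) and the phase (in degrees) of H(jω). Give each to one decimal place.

|j550| = 550
|j550 + 3.8| = √(550² + 3.8²) = 550
|j550 + 33.3| = √(550² + 33.3²) = 551
|H(j550)| = 1.59 × 550 / (550 × 551) = 0.0028856
20 log₁₀(0.0028856) = -50.80 dB
∠(j550) = 90.00°
∠(j550 + 3.8) = arctan(550/3.8) = 89.60°
∠(j550 + 33.3) = arctan(550/33.3) = 86.54°
∠H(j550) = 90.00° − (89.60° + 86.54°) = -86.14°

|H| = -50.8 dB, ∠H = -86.1 deg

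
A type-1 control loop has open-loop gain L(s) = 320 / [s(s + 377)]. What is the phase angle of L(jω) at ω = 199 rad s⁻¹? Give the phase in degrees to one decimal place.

-117.8°

∠(j199 + 377) = arctan(199/377) = 27.83°
∠(j199) = 90.00°
∠L(j199) = − (27.83° + 90.00°) = -117.83°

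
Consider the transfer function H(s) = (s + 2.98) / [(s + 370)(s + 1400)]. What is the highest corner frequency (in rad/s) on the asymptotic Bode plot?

Break frequencies occur at each pole and zero magnitude: 2.98 rad/s, 370 rad/s, 1400 rad/s.
The highest is 1400 rad/s.

1400 rad/s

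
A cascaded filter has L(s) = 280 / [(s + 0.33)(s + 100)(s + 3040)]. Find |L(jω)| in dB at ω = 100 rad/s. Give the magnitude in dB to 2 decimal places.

-103.73 dB

|j100 + 0.33| = √(100² + 0.33²) = 100
|j100 + 100| = √(100² + 100²) = 141.4
|j100 + 3040| = √(100² + 3040²) = 3042
|L(j100)| = 280 / (100 × 141.4 × 3042) = 6.5093e-06
20 log₁₀(6.5093e-06) = -103.729 dB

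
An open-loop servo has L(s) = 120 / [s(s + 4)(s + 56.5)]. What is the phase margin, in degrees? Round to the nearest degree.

82 deg

Gain crossover: |L(jω)| = 1 at ω ≈ 0.526 rad/s.
∠L(j0.526) = −90° − arctan(0.526/4) − arctan(0.526/56.5) ≈ -98.03°
PM = 180° + (-98.03°) = 81.97°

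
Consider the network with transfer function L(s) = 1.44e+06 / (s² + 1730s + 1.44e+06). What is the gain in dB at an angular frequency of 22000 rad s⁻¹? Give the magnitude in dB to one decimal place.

-50.5 dB

|(j22000)² + 1730(j22000) + 1.44e+06| = |-4.8256e+08 + j3.806e+07| = 4.841e+08
|L(j22000)| = 1.44e+06 / 4.841e+08 = 0.0029748
20 log₁₀(0.0029748) = -50.53 dB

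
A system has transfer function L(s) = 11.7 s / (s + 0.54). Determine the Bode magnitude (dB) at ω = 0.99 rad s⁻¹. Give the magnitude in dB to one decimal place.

20.2 dB

|j0.99| = 0.99
|j0.99 + 0.54| = √(0.99² + 0.54²) = 1.128
|L(j0.99)| = 11.7 × 0.99 / 1.128 = 10.271
20 log₁₀(10.271) = 20.23 dB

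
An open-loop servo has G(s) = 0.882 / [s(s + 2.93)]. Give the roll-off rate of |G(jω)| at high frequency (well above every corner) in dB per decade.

With 0 zeros and 2 poles, the high-frequency asymptotic slope is 20 × (0 − 2) = -40 dB/decade.

-40 dB/decade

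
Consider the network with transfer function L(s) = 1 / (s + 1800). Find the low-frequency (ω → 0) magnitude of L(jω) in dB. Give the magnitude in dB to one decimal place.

-65.1 dB

L(0) = 1 / 1800 = 0.00055556
20 log₁₀(0.00055556) = -65.11 dB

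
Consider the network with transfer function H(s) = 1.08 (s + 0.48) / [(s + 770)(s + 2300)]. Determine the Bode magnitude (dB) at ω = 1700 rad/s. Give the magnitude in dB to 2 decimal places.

-69.27 dB

|j1700 + 0.48| = √(1700² + 0.48²) = 1700
|j1700 + 770| = √(1700² + 770²) = 1866
|j1700 + 2300| = √(1700² + 2300²) = 2860
|H(j1700)| = 1.08 × 1700 / (1866 × 2860) = 0.00034397
20 log₁₀(0.00034397) = -69.269 dB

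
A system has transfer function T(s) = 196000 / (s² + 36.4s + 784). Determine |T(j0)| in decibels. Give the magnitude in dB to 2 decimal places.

47.96 dB

T(0) = 196000 / 784 = 250
20 log₁₀(250) = 47.959 dB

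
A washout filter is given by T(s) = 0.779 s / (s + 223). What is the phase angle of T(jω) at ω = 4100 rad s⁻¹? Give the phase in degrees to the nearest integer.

3°

∠(j4100) = 90.00°
∠(j4100 + 223) = arctan(4100/223) = 86.89°
∠T(j4100) = 90.00° − 86.89° = 3.11°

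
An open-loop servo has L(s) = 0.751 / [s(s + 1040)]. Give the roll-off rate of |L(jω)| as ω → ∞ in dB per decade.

With 0 zeros and 2 poles, the high-frequency asymptotic slope is 20 × (0 − 2) = -40 dB/decade.

-40 dB/decade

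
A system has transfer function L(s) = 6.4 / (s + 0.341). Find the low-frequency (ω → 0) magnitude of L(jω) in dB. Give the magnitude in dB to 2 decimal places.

L(0) = 6.4 / 0.341 = 18.768
20 log₁₀(18.768) = 25.469 dB

25.47 dB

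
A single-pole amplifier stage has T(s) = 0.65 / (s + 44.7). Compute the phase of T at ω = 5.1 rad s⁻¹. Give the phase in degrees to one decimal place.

-6.5°

∠(j5.1 + 44.7) = arctan(5.1/44.7) = 6.51°
∠T(j5.1) = −6.51° = -6.51°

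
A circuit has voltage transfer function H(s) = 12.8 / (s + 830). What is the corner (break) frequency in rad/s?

830 rad/s

The single real pole at s = −830 gives a corner at ω = 830 rad/s.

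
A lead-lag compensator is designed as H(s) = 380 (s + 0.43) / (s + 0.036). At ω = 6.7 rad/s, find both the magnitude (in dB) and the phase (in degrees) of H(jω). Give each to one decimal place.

|H| = 51.6 dB, ∠H = -3.4°

|j6.7 + 0.43| = √(6.7² + 0.43²) = 6.714
|j6.7 + 0.036| = √(6.7² + 0.036²) = 6.7
|H(j6.7)| = 380 × 6.714 / 6.7 = 380.78
20 log₁₀(380.78) = 51.61 dB
∠(j6.7 + 0.43) = arctan(6.7/0.43) = 86.33°
∠(j6.7 + 0.036) = arctan(6.7/0.036) = 89.69°
∠H(j6.7) = 86.33° − 89.69° = -3.36°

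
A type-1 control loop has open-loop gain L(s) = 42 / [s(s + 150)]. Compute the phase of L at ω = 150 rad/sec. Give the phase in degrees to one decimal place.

-135.0°

∠(j150 + 150) = arctan(150/150) = 45.00°
∠(j150) = 90.00°
∠L(j150) = − (45.00° + 90.00°) = -135.00°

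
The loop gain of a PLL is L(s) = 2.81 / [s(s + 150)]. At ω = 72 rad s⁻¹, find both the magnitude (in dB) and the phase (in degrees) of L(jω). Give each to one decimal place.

|L| = -72.6 dB, ∠L = -115.6°

|j72 + 150| = √(72² + 150²) = 166.4
|j72| = 72
|L(j72)| = 2.81 / (166.4 × 72) = 0.00023456
20 log₁₀(0.00023456) = -72.59 dB
∠(j72 + 150) = arctan(72/150) = 25.64°
∠(j72) = 90.00°
∠L(j72) = − (25.64° + 90.00°) = -115.64°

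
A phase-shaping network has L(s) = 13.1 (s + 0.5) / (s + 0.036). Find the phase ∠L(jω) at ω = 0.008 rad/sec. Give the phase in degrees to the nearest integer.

-12 deg

∠(j0.008 + 0.5) = arctan(0.008/0.5) = 0.92°
∠(j0.008 + 0.036) = arctan(0.008/0.036) = 12.53°
∠L(j0.008) = 0.92° − 12.53° = -11.61°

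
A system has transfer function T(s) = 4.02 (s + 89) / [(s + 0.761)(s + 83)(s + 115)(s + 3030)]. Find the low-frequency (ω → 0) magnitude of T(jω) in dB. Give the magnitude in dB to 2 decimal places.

-95.78 dB

T(0) = 4.02 × 89 / (0.761 × 83 × 115 × 3030) = 1.6256e-05
20 log₁₀(1.6256e-05) = -95.780 dB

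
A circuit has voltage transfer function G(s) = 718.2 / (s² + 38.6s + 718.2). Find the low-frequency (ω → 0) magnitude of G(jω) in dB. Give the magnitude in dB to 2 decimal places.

0.00 dB

G(0) = 718.2 / 718.2 = 1
20 log₁₀(1) = 0.000 dB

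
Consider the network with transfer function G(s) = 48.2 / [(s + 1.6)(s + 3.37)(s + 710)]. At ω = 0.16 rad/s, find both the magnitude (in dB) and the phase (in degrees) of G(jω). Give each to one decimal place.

|G| = -38.1 dB, ∠G = -8.4°

|j0.16 + 1.6| = √(0.16² + 1.6²) = 1.608
|j0.16 + 3.37| = √(0.16² + 3.37²) = 3.374
|j0.16 + 710| = √(0.16² + 710²) = 710
|G(j0.16)| = 48.2 / (1.608 × 3.374 × 710) = 0.012514
20 log₁₀(0.012514) = -38.05 dB
∠(j0.16 + 1.6) = arctan(0.16/1.6) = 5.71°
∠(j0.16 + 3.37) = arctan(0.16/3.37) = 2.72°
∠(j0.16 + 710) = arctan(0.16/710) = 0.01°
∠G(j0.16) = − (5.71° + 2.72° + 0.01°) = -8.44°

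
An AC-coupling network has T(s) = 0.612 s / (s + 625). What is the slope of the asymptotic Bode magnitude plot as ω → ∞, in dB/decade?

0 dB/decade

With 1 zero and 1 pole, the high-frequency asymptotic slope is 20 × (1 − 1) = 0 dB/decade.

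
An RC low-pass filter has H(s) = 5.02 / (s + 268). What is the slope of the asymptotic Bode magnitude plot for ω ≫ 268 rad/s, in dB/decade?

-20 dB/decade

With 0 zeros and 1 pole, the high-frequency asymptotic slope is 20 × (0 − 1) = -20 dB/decade.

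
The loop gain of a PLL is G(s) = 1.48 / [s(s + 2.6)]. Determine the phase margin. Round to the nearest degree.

Gain crossover: |G(jω)| = 1 at ω ≈ 0.557 rad/s.
∠G(j0.557) = −90° − arctan(0.557/2.6) ≈ -102.08°
PM = 180° + (-102.08°) = 77.92°

78°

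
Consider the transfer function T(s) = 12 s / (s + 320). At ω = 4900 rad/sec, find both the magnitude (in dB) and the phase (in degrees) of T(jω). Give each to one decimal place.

|T| = 21.6 dB, ∠T = 3.7°

|j4900| = 4900
|j4900 + 320| = √(4900² + 320²) = 4910
|T(j4900)| = 12 × 4900 / 4910 = 11.974
20 log₁₀(11.974) = 21.57 dB
∠(j4900) = 90.00°
∠(j4900 + 320) = arctan(4900/320) = 86.26°
∠T(j4900) = 90.00° − 86.26° = 3.74°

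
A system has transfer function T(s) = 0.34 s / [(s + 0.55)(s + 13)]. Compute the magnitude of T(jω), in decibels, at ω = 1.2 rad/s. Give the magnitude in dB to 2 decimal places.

|j1.2| = 1.2
|j1.2 + 0.55| = √(1.2² + 0.55²) = 1.32
|j1.2 + 13| = √(1.2² + 13²) = 13.06
|T(j1.2)| = 0.34 × 1.2 / (1.32 × 13.06) = 0.023675
20 log₁₀(0.023675) = -32.514 dB

-32.51 dB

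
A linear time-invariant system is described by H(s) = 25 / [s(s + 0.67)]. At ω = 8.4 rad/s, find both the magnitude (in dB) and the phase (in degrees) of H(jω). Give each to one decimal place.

|j8.4 + 0.67| = √(8.4² + 0.67²) = 8.427
|j8.4| = 8.4
|H(j8.4)| = 25 / (8.427 × 8.4) = 0.35319
20 log₁₀(0.35319) = -9.04 dB
∠(j8.4 + 0.67) = arctan(8.4/0.67) = 85.44°
∠(j8.4) = 90.00°
∠H(j8.4) = − (85.44° + 90.00°) = -175.44°

|H| = -9.0 dB, ∠H = -175.4°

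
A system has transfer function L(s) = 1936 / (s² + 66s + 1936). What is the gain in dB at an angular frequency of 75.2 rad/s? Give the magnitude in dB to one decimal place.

|(j75.2)² + 66(j75.2) + 1936| = |-3719 + j4963.2| = 6202
|L(j75.2)| = 1936 / 6202 = 0.31216
20 log₁₀(0.31216) = -10.11 dB

-10.1 dB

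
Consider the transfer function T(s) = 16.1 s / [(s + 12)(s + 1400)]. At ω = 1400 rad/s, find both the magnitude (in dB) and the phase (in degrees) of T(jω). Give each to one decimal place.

|j1400| = 1400
|j1400 + 12| = √(1400² + 12²) = 1400
|j1400 + 1400| = √(1400² + 1400²) = 1980
|T(j1400)| = 16.1 × 1400 / (1400 × 1980) = 0.0081314
20 log₁₀(0.0081314) = -41.80 dB
∠(j1400) = 90.00°
∠(j1400 + 12) = arctan(1400/12) = 89.51°
∠(j1400 + 1400) = arctan(1400/1400) = 45.00°
∠T(j1400) = 90.00° − (89.51° + 45.00°) = -44.51°

|T| = -41.8 dB, ∠T = -44.5°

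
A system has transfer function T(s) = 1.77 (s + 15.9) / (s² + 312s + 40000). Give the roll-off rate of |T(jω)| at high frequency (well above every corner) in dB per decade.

-20 dB/decade

With 1 zero and 2 poles, the high-frequency asymptotic slope is 20 × (1 − 2) = -20 dB/decade.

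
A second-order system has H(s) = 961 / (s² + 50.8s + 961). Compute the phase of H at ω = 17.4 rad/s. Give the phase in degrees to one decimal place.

-53.3°

∠[(j17.4)² + 50.8(j17.4) + 961] = ∠[658.24 + j883.92] = 53.33°
∠H(j17.4) = −53.33° = -53.33°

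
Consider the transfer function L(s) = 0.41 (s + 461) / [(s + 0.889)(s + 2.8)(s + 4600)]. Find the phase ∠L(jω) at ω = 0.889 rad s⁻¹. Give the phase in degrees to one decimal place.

-62.5 deg

∠(j0.889 + 461) = arctan(0.889/461) = 0.11°
∠(j0.889 + 0.889) = arctan(0.889/0.889) = 45.00°
∠(j0.889 + 2.8) = arctan(0.889/2.8) = 17.61°
∠(j0.889 + 4600) = arctan(0.889/4600) = 0.01°
∠L(j0.889) = 0.11° − (45.00° + 17.61° + 0.01°) = -62.52°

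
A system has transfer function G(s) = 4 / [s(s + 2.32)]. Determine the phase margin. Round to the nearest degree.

58 deg

Gain crossover: |G(jω)| = 1 at ω ≈ 1.46 rad/s.
∠G(j1.46) = −90° − arctan(1.46/2.32) ≈ -122.17°
PM = 180° + (-122.17°) = 57.83°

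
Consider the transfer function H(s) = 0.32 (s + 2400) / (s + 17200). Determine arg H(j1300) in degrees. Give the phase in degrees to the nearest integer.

∠(j1300 + 2400) = arctan(1300/2400) = 28.44°
∠(j1300 + 17200) = arctan(1300/17200) = 4.32°
∠H(j1300) = 28.44° − 4.32° = 24.12°

24°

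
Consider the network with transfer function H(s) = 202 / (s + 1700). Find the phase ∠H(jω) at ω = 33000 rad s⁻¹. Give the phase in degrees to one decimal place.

-87.1 deg

∠(j33000 + 1700) = arctan(33000/1700) = 87.05°
∠H(j33000) = −87.05° = -87.05°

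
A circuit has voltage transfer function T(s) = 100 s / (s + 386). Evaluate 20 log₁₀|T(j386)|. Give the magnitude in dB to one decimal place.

|j386| = 386
|j386 + 386| = √(386² + 386²) = 545.9
|T(j386)| = 100 × 386 / 545.9 = 70.711
20 log₁₀(70.711) = 36.99 dB

37.0 dB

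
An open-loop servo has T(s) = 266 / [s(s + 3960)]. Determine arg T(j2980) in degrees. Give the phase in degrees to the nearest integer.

-127°

∠(j2980 + 3960) = arctan(2980/3960) = 36.96°
∠(j2980) = 90.00°
∠T(j2980) = − (36.96° + 90.00°) = -126.96°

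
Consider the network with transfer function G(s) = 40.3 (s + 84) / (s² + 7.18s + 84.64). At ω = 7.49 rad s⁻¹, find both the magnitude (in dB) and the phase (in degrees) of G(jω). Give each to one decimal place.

|j7.49 + 84| = √(7.49² + 84²) = 84.33
|(j7.49)² + 7.18(j7.49) + 84.64| = |28.54 + j53.778| = 60.88
|G(j7.49)| = 40.3 × 84.33 / 60.88 = 55.823
20 log₁₀(55.823) = 34.94 dB
∠(j7.49 + 84) = arctan(7.49/84) = 5.10°
∠[(j7.49)² + 7.18(j7.49) + 84.64] = ∠[28.54 + j53.778] = 62.05°
∠G(j7.49) = 5.10° − 62.05° = -56.95°

|G| = 34.9 dB, ∠G = -56.9°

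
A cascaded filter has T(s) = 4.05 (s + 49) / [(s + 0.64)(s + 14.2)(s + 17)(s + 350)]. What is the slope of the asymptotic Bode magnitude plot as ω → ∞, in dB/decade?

With 1 zero and 4 poles, the high-frequency asymptotic slope is 20 × (1 − 4) = -60 dB/decade.

-60 dB/decade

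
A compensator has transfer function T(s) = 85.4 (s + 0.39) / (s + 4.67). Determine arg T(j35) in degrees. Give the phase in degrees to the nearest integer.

7°

∠(j35 + 0.39) = arctan(35/0.39) = 89.36°
∠(j35 + 4.67) = arctan(35/4.67) = 82.40°
∠T(j35) = 89.36° − 82.40° = 6.96°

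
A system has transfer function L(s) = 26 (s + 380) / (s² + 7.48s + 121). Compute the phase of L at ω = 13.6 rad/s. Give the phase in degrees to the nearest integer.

∠(j13.6 + 380) = arctan(13.6/380) = 2.05°
∠[(j13.6)² + 7.48(j13.6) + 121] = ∠[-63.96 + j101.73] = 122.16°
∠L(j13.6) = 2.05° − 122.16° = -120.11°

-120°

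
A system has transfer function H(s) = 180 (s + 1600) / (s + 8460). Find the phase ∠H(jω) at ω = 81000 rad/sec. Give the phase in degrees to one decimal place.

∠(j81000 + 1600) = arctan(81000/1600) = 88.87°
∠(j81000 + 8460) = arctan(81000/8460) = 84.04°
∠H(j81000) = 88.87° − 84.04° = 4.83°

4.8°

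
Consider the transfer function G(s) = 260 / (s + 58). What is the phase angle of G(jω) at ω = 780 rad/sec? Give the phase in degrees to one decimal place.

∠(j780 + 58) = arctan(780/58) = 85.75°
∠G(j780) = −85.75° = -85.75°

-85.7 deg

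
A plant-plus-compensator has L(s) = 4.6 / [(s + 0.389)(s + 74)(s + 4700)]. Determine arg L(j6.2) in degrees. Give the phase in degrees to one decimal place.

-91.3 deg

∠(j6.2 + 0.389) = arctan(6.2/0.389) = 86.41°
∠(j6.2 + 74) = arctan(6.2/74) = 4.79°
∠(j6.2 + 4700) = arctan(6.2/4700) = 0.08°
∠L(j6.2) = − (86.41° + 4.79° + 0.08°) = -91.27°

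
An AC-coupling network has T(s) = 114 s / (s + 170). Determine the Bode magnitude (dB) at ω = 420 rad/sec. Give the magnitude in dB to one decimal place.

40.5 dB

|j420| = 420
|j420 + 170| = √(420² + 170²) = 453.1
|T(j420)| = 114 × 420 / 453.1 = 105.67
20 log₁₀(105.67) = 40.48 dB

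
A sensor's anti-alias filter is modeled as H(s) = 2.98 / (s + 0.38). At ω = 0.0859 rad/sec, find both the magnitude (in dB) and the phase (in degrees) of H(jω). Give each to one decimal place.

|H| = 17.7 dB, ∠H = -12.7°

|j0.0859 + 0.38| = √(0.0859² + 0.38²) = 0.3896
|H(j0.0859)| = 2.98 / 0.3896 = 7.6491
20 log₁₀(7.6491) = 17.67 dB
∠(j0.0859 + 0.38) = arctan(0.0859/0.38) = 12.74°
∠H(j0.0859) = −12.74° = -12.74°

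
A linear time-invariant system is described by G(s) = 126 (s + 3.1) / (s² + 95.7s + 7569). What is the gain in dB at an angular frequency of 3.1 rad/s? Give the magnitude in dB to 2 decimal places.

-22.73 dB

|j3.1 + 3.1| = √(3.1² + 3.1²) = 4.384
|(j3.1)² + 95.7(j3.1) + 7569| = |7559.4 + j296.67| = 7565
|G(j3.1)| = 126 × 4.384 / 7565 = 0.073017
20 log₁₀(0.073017) = -22.731 dB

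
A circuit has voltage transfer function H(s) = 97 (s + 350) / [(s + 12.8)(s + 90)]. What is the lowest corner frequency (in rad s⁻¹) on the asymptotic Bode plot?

Break frequencies occur at each pole and zero magnitude: 12.8 rad s⁻¹, 90 rad s⁻¹, 350 rad s⁻¹.
The lowest is 12.8 rad s⁻¹.

12.8 rad s⁻¹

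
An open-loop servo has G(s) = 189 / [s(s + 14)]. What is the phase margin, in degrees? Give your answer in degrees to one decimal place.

52.6 deg

Gain crossover: |G(jω)| = 1 at ω ≈ 10.7 rad/sec.
∠G(j10.7) = −90° − arctan(10.7/14) ≈ -127.44°
PM = 180° + (-127.44°) = 52.56°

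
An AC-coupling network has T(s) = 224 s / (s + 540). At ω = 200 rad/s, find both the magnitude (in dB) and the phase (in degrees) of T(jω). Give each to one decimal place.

|T| = 37.8 dB, ∠T = 69.7°

|j200| = 200
|j200 + 540| = √(200² + 540²) = 575.8
|T(j200)| = 224 × 200 / 575.8 = 77.798
20 log₁₀(77.798) = 37.82 dB
∠(j200) = 90.00°
∠(j200 + 540) = arctan(200/540) = 20.32°
∠T(j200) = 90.00° − 20.32° = 69.68°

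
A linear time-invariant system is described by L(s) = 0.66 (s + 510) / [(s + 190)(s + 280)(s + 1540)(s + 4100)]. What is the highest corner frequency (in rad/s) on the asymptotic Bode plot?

Break frequencies occur at each pole and zero magnitude: 190 rad/s, 280 rad/s, 510 rad/s, 1540 rad/s, 4100 rad/s.
The highest is 4100 rad/s.

4100 rad/s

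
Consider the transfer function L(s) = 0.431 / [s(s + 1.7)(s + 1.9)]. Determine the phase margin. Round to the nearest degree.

Gain crossover: |L(jω)| = 1 at ω ≈ 0.133 rad/s.
∠L(j0.133) = −90° − arctan(0.133/1.7) − arctan(0.133/1.9) ≈ -98.46°
PM = 180° + (-98.46°) = 81.54°

82 deg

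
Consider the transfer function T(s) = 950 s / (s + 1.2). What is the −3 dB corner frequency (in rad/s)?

For a single-pole high-pass, the −3 dB point is at the pole: ω = 1.2 rad/s.

1.2 rad/s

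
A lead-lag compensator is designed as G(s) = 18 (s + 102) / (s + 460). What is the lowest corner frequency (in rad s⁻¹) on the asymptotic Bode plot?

102 rad s⁻¹

Break frequencies occur at each pole and zero magnitude: 102 rad s⁻¹, 460 rad s⁻¹.
The lowest is 102 rad s⁻¹.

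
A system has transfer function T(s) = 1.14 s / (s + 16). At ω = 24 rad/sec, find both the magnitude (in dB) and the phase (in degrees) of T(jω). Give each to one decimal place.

|T| = -0.5 dB, ∠T = 33.7°

|j24| = 24
|j24 + 16| = √(24² + 16²) = 28.84
|T(j24)| = 1.14 × 24 / 28.84 = 0.94854
20 log₁₀(0.94854) = -0.46 dB
∠(j24) = 90.00°
∠(j24 + 16) = arctan(24/16) = 56.31°
∠T(j24) = 90.00° − 56.31° = 33.69°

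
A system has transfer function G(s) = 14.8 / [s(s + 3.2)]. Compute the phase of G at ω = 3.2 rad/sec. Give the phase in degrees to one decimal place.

∠(j3.2 + 3.2) = arctan(3.2/3.2) = 45.00°
∠(j3.2) = 90.00°
∠G(j3.2) = − (45.00° + 90.00°) = -135.00°

-135.0°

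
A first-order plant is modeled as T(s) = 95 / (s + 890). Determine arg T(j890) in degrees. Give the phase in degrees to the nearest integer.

∠(j890 + 890) = arctan(890/890) = 45.00°
∠T(j890) = −45.00° = -45.00°

-45°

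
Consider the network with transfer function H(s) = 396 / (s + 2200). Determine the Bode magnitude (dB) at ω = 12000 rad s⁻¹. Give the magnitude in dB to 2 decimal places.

|j12000 + 2200| = √(12000² + 2200²) = 1.22e+04
|H(j12000)| = 396 / 1.22e+04 = 0.032459
20 log₁₀(0.032459) = -29.773 dB

-29.77 dB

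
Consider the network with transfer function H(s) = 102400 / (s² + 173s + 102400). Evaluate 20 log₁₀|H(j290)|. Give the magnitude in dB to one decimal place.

5.7 dB

|(j290)² + 173(j290) + 102400| = |18300 + j50170| = 5.34e+04
|H(j290)| = 102400 / 5.34e+04 = 1.9175
20 log₁₀(1.9175) = 5.65 dB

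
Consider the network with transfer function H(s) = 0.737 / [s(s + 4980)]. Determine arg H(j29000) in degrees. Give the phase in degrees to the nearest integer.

∠(j29000 + 4980) = arctan(29000/4980) = 80.26°
∠(j29000) = 90.00°
∠H(j29000) = − (80.26° + 90.00°) = -170.26°

-170°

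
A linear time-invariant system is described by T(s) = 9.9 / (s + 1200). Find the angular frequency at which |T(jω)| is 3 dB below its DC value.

For a single-pole low-pass, the −3 dB point is at the pole: ω = 1200 rad/s.

1200 rad/s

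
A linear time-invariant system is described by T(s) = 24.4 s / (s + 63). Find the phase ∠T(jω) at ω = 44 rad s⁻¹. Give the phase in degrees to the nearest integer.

∠(j44) = 90.00°
∠(j44 + 63) = arctan(44/63) = 34.93°
∠T(j44) = 90.00° − 34.93° = 55.07°

55°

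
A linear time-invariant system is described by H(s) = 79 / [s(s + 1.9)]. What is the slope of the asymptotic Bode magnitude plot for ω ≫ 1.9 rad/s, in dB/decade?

-40 dB/decade

With 0 zeros and 2 poles, the high-frequency asymptotic slope is 20 × (0 − 2) = -40 dB/decade.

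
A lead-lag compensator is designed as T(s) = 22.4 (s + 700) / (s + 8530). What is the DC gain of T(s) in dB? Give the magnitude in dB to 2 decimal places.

T(0) = 22.4 × 700 / 8530 = 1.8382
20 log₁₀(1.8382) = 5.288 dB

5.29 dB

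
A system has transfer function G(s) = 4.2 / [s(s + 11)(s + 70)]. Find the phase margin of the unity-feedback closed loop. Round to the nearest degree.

90°

Gain crossover: |G(jω)| = 1 at ω ≈ 0.00545 rad/s.
∠G(j0.00545) = −90° − arctan(0.00545/11) − arctan(0.00545/70) ≈ -90.03°
PM = 180° + (-90.03°) = 89.97°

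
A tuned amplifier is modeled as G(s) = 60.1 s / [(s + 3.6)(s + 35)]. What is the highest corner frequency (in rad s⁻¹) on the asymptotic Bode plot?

Break frequencies occur at each pole and zero magnitude: 3.6 rad s⁻¹, 35 rad s⁻¹.
The highest is 35 rad s⁻¹.

35 rad s⁻¹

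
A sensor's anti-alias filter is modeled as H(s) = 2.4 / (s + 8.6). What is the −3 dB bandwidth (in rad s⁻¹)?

For a single-pole low-pass, the −3 dB point is at the pole: ω = 8.6 rad s⁻¹.

8.6 rad s⁻¹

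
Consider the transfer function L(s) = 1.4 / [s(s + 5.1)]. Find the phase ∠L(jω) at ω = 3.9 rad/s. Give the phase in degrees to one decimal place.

∠(j3.9 + 5.1) = arctan(3.9/5.1) = 37.41°
∠(j3.9) = 90.00°
∠L(j3.9) = − (37.41° + 90.00°) = -127.41°

-127.4°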